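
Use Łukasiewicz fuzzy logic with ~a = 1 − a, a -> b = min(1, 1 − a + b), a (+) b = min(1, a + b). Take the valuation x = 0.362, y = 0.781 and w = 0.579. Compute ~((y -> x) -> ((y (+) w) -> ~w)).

0.160

y -> x = min(1, 1 − 0.781 + 0.362) = min(1, 0.581) = 0.581
y (+) w = min(1, 0.781 + 0.579) = min(1, 1.360) = 1.000
~w = 1 − 0.579 = 0.421
(y (+) w) -> ~w = min(1, 1 − 1.000 + 0.421) = min(1, 0.421) = 0.421
(y -> x) -> ((y (+) w) -> ~w) = min(1, 1 − 0.581 + 0.421) = min(1, 0.840) = 0.840
~((y -> x) -> ((y (+) w) -> ~w)) = 1 − 0.840 = 0.160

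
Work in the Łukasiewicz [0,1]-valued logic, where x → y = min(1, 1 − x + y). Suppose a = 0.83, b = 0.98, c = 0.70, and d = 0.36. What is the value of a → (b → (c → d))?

c → d = min(1, 1 − 0.70 + 0.36) = min(1, 0.66) = 0.66
b → (c → d) = min(1, 1 − 0.98 + 0.66) = min(1, 0.68) = 0.68
a → (b → (c → d)) = min(1, 1 − 0.83 + 0.68) = min(1, 0.85) = 0.85

0.85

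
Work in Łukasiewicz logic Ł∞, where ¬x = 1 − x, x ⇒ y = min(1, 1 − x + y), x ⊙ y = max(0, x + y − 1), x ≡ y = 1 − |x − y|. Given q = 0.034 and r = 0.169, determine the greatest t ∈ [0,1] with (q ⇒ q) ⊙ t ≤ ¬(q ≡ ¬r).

q ⇒ q = min(1, 1 − 0.034 + 0.034) = min(1, 1.000) = 1.000
So the left factor is q ⇒ q = 1.000.
¬r = 1 − 0.169 = 0.831
q ≡ ¬r = 1 − |0.034 − 0.831| = 1 − 0.797 = 0.203
¬(q ≡ ¬r) = 1 − 0.203 = 0.797
So the right-hand bound is ¬(q ≡ ¬r) = 0.797.
The residuum of the Łukasiewicz t-norm gives the supremum: min(1, 1 − 1.000 + 0.797).
1 − 1.000 + 0.797 = 0.797, so t = min(1, 0.797) = 0.797.
Check: 1.000 ⊙ 0.797 = max(0, 0.797) = 0.797 ≤ 0.797.

0.797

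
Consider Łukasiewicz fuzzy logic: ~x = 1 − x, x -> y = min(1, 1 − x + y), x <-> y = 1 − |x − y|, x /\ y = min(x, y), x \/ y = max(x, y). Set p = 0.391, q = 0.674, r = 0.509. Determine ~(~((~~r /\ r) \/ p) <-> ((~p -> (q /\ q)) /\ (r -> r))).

0.509

~r = 1 − 0.509 = 0.491
~~r = 1 − 0.491 = 0.509
~~r /\ r = min(0.509, 0.509) = 0.509
(~~r /\ r) \/ p = max(0.509, 0.391) = 0.509
~((~~r /\ r) \/ p) = 1 − 0.509 = 0.491
~p = 1 − 0.391 = 0.609
q /\ q = min(0.674, 0.674) = 0.674
~p -> (q /\ q) = min(1, 1 − 0.609 + 0.674) = min(1, 1.065) = 1.000
r -> r = min(1, 1 − 0.509 + 0.509) = min(1, 1.000) = 1.000
(~p -> (q /\ q)) /\ (r -> r) = min(1.000, 1.000) = 1.000
~((~~r /\ r) \/ p) <-> ((~p -> (q /\ q)) /\ (r -> r)) = 1 − |0.491 − 1.000| = 1 − 0.509 = 0.491
~(~((~~r /\ r) \/ p) <-> ((~p -> (q /\ q)) /\ (r -> r))) = 1 − 0.491 = 0.509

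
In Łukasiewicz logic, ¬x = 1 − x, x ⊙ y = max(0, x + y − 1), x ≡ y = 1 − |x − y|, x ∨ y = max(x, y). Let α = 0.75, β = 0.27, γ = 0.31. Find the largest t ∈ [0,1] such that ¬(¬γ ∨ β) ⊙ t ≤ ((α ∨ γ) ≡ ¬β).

1.00

¬γ = 1 − 0.31 = 0.69
¬γ ∨ β = max(0.69, 0.27) = 0.69
¬(¬γ ∨ β) = 1 − 0.69 = 0.31
So the left factor is ¬(¬γ ∨ β) = 0.31.
α ∨ γ = max(0.75, 0.31) = 0.75
¬β = 1 − 0.27 = 0.73
(α ∨ γ) ≡ ¬β = 1 − |0.75 − 0.73| = 1 − 0.02 = 0.98
So the right-hand bound is (α ∨ γ) ≡ ¬β = 0.98.
The residuum of the Łukasiewicz t-norm gives the supremum: min(1, 1 − 0.31 + 0.98).
1 − 0.31 + 0.98 = 1.67, so t = min(1, 1.67) = 1.00.
Check: 0.31 ⊙ 1.00 = max(0, 0.31) = 0.31 ≤ 0.98.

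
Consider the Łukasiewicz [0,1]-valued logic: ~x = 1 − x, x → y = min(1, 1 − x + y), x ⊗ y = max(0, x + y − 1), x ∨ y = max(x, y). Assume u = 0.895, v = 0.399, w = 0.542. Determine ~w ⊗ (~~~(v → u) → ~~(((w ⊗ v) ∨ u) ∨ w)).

~w = 1 − 0.542 = 0.458
v → u = min(1, 1 − 0.399 + 0.895) = min(1, 1.496) = 1.000
~(v → u) = 1 − 1.000 = 0.000
~~(v → u) = 1 − 0.000 = 1.000
~~~(v → u) = 1 − 1.000 = 0.000
w ⊗ v = max(0, 0.542 + 0.399 − 1) = max(0, -0.059) = 0.000
(w ⊗ v) ∨ u = max(0.000, 0.895) = 0.895
((w ⊗ v) ∨ u) ∨ w = max(0.895, 0.542) = 0.895
~(((w ⊗ v) ∨ u) ∨ w) = 1 − 0.895 = 0.105
~~(((w ⊗ v) ∨ u) ∨ w) = 1 − 0.105 = 0.895
~~~(v → u) → ~~(((w ⊗ v) ∨ u) ∨ w) = min(1, 1 − 0.000 + 0.895) = min(1, 1.895) = 1.000
~w ⊗ (~~~(v → u) → ~~(((w ⊗ v) ∨ u) ∨ w)) = max(0, 0.458 + 1.000 − 1) = max(0, 0.458) = 0.458

0.458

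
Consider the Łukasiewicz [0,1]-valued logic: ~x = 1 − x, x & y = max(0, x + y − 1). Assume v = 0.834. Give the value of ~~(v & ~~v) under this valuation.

0.668

~v = 1 − 0.834 = 0.166
~~v = 1 − 0.166 = 0.834
v & ~~v = max(0, 0.834 + 0.834 − 1) = max(0, 0.668) = 0.668
~(v & ~~v) = 1 − 0.668 = 0.332
~~(v & ~~v) = 1 − 0.332 = 0.668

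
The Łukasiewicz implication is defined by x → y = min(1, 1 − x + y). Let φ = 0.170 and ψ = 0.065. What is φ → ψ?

φ → ψ = min(1, 1 − 0.170 + 0.065) = min(1, 0.895) = 0.895
For comparison, the Gödel implication (1 if x ≤ y else y) would give 0.065.

0.895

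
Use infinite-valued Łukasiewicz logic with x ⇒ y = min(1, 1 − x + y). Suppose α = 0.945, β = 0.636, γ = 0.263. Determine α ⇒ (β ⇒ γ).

0.682

β ⇒ γ = min(1, 1 − 0.636 + 0.263) = min(1, 0.627) = 0.627
α ⇒ (β ⇒ γ) = min(1, 1 − 0.945 + 0.627) = min(1, 0.682) = 0.682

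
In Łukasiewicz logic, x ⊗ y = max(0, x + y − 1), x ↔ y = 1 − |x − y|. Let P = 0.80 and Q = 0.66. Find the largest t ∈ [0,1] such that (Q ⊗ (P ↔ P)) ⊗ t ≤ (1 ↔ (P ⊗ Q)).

P ↔ P = 1 − |0.80 − 0.80| = 1 − 0.00 = 1.00
Q ⊗ (P ↔ P) = max(0, 0.66 + 1.00 − 1) = max(0, 0.66) = 0.66
So the left factor is Q ⊗ (P ↔ P) = 0.66.
P ⊗ Q = max(0, 0.80 + 0.66 − 1) = max(0, 0.46) = 0.46
1 ↔ (P ⊗ Q) = 1 − |1.00 − 0.46| = 1 − 0.54 = 0.46
So the right-hand bound is 1 ↔ (P ⊗ Q) = 0.46.
The residuum of the Łukasiewicz t-norm gives the supremum: min(1, 1 − 0.66 + 0.46).
1 − 0.66 + 0.46 = 0.80, so t = min(1, 0.80) = 0.80.
Check: 0.66 ⊗ 0.80 = max(0, 0.46) = 0.46 ≤ 0.46.

0.80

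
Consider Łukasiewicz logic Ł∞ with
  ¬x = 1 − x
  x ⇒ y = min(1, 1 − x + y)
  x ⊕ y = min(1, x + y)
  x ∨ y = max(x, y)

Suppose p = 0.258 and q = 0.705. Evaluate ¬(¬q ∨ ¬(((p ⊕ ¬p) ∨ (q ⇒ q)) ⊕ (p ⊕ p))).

0.705

¬q = 1 − 0.705 = 0.295
¬p = 1 − 0.258 = 0.742
p ⊕ ¬p = min(1, 0.258 + 0.742) = min(1, 1.000) = 1.000
q ⇒ q = min(1, 1 − 0.705 + 0.705) = min(1, 1.000) = 1.000
(p ⊕ ¬p) ∨ (q ⇒ q) = max(1.000, 1.000) = 1.000
p ⊕ p = min(1, 0.258 + 0.258) = min(1, 0.516) = 0.516
((p ⊕ ¬p) ∨ (q ⇒ q)) ⊕ (p ⊕ p) = min(1, 1.000 + 0.516) = min(1, 1.516) = 1.000
¬(((p ⊕ ¬p) ∨ (q ⇒ q)) ⊕ (p ⊕ p)) = 1 − 1.000 = 0.000
¬q ∨ ¬(((p ⊕ ¬p) ∨ (q ⇒ q)) ⊕ (p ⊕ p)) = max(0.295, 0.000) = 0.295
¬(¬q ∨ ¬(((p ⊕ ¬p) ∨ (q ⇒ q)) ⊕ (p ⊕ p))) = 1 − 0.295 = 0.705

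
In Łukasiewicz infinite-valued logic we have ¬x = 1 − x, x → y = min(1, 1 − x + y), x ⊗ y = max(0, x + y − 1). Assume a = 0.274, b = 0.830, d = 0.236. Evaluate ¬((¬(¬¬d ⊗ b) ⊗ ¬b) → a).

0.000

¬d = 1 − 0.236 = 0.764
¬¬d = 1 − 0.764 = 0.236
¬¬d ⊗ b = max(0, 0.236 + 0.830 − 1) = max(0, 0.066) = 0.066
¬(¬¬d ⊗ b) = 1 − 0.066 = 0.934
¬b = 1 − 0.830 = 0.170
¬(¬¬d ⊗ b) ⊗ ¬b = max(0, 0.934 + 0.170 − 1) = max(0, 0.104) = 0.104
(¬(¬¬d ⊗ b) ⊗ ¬b) → a = min(1, 1 − 0.104 + 0.274) = min(1, 1.170) = 1.000
¬((¬(¬¬d ⊗ b) ⊗ ¬b) → a) = 1 − 1.000 = 0.000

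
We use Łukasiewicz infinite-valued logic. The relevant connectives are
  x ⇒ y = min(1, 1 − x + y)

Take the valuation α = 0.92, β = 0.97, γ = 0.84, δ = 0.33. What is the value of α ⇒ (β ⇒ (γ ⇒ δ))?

0.60

γ ⇒ δ = min(1, 1 − 0.84 + 0.33) = min(1, 0.49) = 0.49
β ⇒ (γ ⇒ δ) = min(1, 1 − 0.97 + 0.49) = min(1, 0.52) = 0.52
α ⇒ (β ⇒ (γ ⇒ δ)) = min(1, 1 − 0.92 + 0.52) = min(1, 0.60) = 0.60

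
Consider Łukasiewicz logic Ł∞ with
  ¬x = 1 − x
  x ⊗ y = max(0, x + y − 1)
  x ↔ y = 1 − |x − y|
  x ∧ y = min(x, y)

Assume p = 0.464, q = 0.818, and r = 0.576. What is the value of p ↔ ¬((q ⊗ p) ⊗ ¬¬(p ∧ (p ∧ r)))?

q ⊗ p = max(0, 0.818 + 0.464 − 1) = max(0, 0.282) = 0.282
p ∧ r = min(0.464, 0.576) = 0.464
p ∧ (p ∧ r) = min(0.464, 0.464) = 0.464
¬(p ∧ (p ∧ r)) = 1 − 0.464 = 0.536
¬¬(p ∧ (p ∧ r)) = 1 − 0.536 = 0.464
(q ⊗ p) ⊗ ¬¬(p ∧ (p ∧ r)) = max(0, 0.282 + 0.464 − 1) = max(0, -0.254) = 0.000
¬((q ⊗ p) ⊗ ¬¬(p ∧ (p ∧ r))) = 1 − 0.000 = 1.000
p ↔ ¬((q ⊗ p) ⊗ ¬¬(p ∧ (p ∧ r))) = 1 − |0.464 − 1.000| = 1 − 0.536 = 0.464

0.464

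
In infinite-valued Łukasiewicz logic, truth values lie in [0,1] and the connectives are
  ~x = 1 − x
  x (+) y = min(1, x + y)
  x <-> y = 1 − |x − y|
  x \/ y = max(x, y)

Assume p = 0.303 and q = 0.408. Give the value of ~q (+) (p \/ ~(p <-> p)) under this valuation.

~q = 1 − 0.408 = 0.592
p <-> p = 1 − |0.303 − 0.303| = 1 − 0.000 = 1.000
~(p <-> p) = 1 − 1.000 = 0.000
p \/ ~(p <-> p) = max(0.303, 0.000) = 0.303
~q (+) (p \/ ~(p <-> p)) = min(1, 0.592 + 0.303) = min(1, 0.895) = 0.895

0.895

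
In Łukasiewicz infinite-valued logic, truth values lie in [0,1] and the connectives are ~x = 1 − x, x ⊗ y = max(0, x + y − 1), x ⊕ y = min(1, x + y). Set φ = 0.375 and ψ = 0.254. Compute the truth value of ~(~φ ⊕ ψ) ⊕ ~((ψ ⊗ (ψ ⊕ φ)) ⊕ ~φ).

0.496

~φ = 1 − 0.375 = 0.625
~φ ⊕ ψ = min(1, 0.625 + 0.254) = min(1, 0.879) = 0.879
~(~φ ⊕ ψ) = 1 − 0.879 = 0.121
ψ ⊕ φ = min(1, 0.254 + 0.375) = min(1, 0.629) = 0.629
ψ ⊗ (ψ ⊕ φ) = max(0, 0.254 + 0.629 − 1) = max(0, -0.117) = 0.000
(ψ ⊗ (ψ ⊕ φ)) ⊕ ~φ = min(1, 0.000 + 0.625) = min(1, 0.625) = 0.625
~((ψ ⊗ (ψ ⊕ φ)) ⊕ ~φ) = 1 − 0.625 = 0.375
~(~φ ⊕ ψ) ⊕ ~((ψ ⊗ (ψ ⊕ φ)) ⊕ ~φ) = min(1, 0.121 + 0.375) = min(1, 0.496) = 0.496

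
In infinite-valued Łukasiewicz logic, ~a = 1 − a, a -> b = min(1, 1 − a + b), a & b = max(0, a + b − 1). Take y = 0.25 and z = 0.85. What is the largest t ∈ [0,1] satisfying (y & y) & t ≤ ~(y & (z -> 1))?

y & y = max(0, 0.25 + 0.25 − 1) = max(0, -0.50) = 0.00
So the left factor is y & y = 0.00.
z -> 1 = min(1, 1 − 0.85 + 1.00) = min(1, 1.15) = 1.00
y & (z -> 1) = max(0, 0.25 + 1.00 − 1) = max(0, 0.25) = 0.25
~(y & (z -> 1)) = 1 − 0.25 = 0.75
So the right-hand bound is ~(y & (z -> 1)) = 0.75.
The residuum of the Łukasiewicz t-norm gives the supremum: min(1, 1 − 0.00 + 0.75).
1 − 0.00 + 0.75 = 1.75, so t = min(1, 1.75) = 1.00.
Check: 0.00 & 1.00 = max(0, 0.00) = 0.00 ≤ 0.75.

1.00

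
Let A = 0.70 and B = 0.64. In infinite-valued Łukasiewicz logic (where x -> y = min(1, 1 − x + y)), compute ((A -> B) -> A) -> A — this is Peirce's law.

A -> B = min(1, 1 − 0.70 + 0.64) = min(1, 0.94) = 0.94
(A -> B) -> A = min(1, 1 − 0.94 + 0.70) = min(1, 0.76) = 0.76
((A -> B) -> A) -> A = min(1, 1 − 0.76 + 0.70) = min(1, 0.94) = 0.94
(The value 0.94 < 1 shows this instance is not satisfied; not a Ł∞-tautology in general.)

0.94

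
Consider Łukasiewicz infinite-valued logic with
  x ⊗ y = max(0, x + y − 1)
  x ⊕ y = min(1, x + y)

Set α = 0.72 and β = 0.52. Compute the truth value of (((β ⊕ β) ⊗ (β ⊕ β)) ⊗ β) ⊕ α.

1.00

β ⊕ β = min(1, 0.52 + 0.52) = min(1, 1.04) = 1.00
(β ⊕ β) ⊗ (β ⊕ β) = max(0, 1.00 + 1.00 − 1) = max(0, 1.00) = 1.00
((β ⊕ β) ⊗ (β ⊕ β)) ⊗ β = max(0, 1.00 + 0.52 − 1) = max(0, 0.52) = 0.52
(((β ⊕ β) ⊗ (β ⊕ β)) ⊗ β) ⊕ α = min(1, 0.52 + 0.72) = min(1, 1.24) = 1.00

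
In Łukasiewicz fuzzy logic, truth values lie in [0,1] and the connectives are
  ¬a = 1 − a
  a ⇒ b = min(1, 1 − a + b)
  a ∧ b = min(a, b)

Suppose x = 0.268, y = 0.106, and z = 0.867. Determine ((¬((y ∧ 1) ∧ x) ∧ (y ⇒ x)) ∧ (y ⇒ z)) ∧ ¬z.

0.133

y ∧ 1 = min(0.106, 1.000) = 0.106
(y ∧ 1) ∧ x = min(0.106, 0.268) = 0.106
¬((y ∧ 1) ∧ x) = 1 − 0.106 = 0.894
y ⇒ x = min(1, 1 − 0.106 + 0.268) = min(1, 1.162) = 1.000
¬((y ∧ 1) ∧ x) ∧ (y ⇒ x) = min(0.894, 1.000) = 0.894
y ⇒ z = min(1, 1 − 0.106 + 0.867) = min(1, 1.761) = 1.000
(¬((y ∧ 1) ∧ x) ∧ (y ⇒ x)) ∧ (y ⇒ z) = min(0.894, 1.000) = 0.894
¬z = 1 − 0.867 = 0.133
((¬((y ∧ 1) ∧ x) ∧ (y ⇒ x)) ∧ (y ⇒ z)) ∧ ¬z = min(0.894, 0.133) = 0.133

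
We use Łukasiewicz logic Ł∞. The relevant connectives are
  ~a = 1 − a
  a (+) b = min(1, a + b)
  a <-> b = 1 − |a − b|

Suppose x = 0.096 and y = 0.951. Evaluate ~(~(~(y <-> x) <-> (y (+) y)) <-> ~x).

y <-> x = 1 − |0.951 − 0.096| = 1 − 0.855 = 0.145
~(y <-> x) = 1 − 0.145 = 0.855
y (+) y = min(1, 0.951 + 0.951) = min(1, 1.902) = 1.000
~(y <-> x) <-> (y (+) y) = 1 − |0.855 − 1.000| = 1 − 0.145 = 0.855
~(~(y <-> x) <-> (y (+) y)) = 1 − 0.855 = 0.145
~x = 1 − 0.096 = 0.904
~(~(y <-> x) <-> (y (+) y)) <-> ~x = 1 − |0.145 − 0.904| = 1 − 0.759 = 0.241
~(~(~(y <-> x) <-> (y (+) y)) <-> ~x) = 1 − 0.241 = 0.759

0.759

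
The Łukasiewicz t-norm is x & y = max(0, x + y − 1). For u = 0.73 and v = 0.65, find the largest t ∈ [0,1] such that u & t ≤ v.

The residuum of the Łukasiewicz t-norm gives the supremum: min(1, 1 − 0.73 + 0.65).
1 − 0.73 + 0.65 = 0.92, so t = min(1, 0.92) = 0.92.
Check: 0.73 & 0.92 = max(0, 0.65) = 0.65 ≤ 0.65.

0.92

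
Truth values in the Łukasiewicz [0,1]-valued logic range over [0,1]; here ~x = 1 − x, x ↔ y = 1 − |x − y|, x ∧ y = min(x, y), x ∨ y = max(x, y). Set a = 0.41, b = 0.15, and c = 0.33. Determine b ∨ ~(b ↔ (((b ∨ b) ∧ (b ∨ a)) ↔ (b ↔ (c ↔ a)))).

0.77

b ∨ b = max(0.15, 0.15) = 0.15
b ∨ a = max(0.15, 0.41) = 0.41
(b ∨ b) ∧ (b ∨ a) = min(0.15, 0.41) = 0.15
c ↔ a = 1 − |0.33 − 0.41| = 1 − 0.08 = 0.92
b ↔ (c ↔ a) = 1 − |0.15 − 0.92| = 1 − 0.77 = 0.23
((b ∨ b) ∧ (b ∨ a)) ↔ (b ↔ (c ↔ a)) = 1 − |0.15 − 0.23| = 1 − 0.08 = 0.92
b ↔ (((b ∨ b) ∧ (b ∨ a)) ↔ (b ↔ (c ↔ a))) = 1 − |0.15 − 0.92| = 1 − 0.77 = 0.23
~(b ↔ (((b ∨ b) ∧ (b ∨ a)) ↔ (b ↔ (c ↔ a)))) = 1 − 0.23 = 0.77
b ∨ ~(b ↔ (((b ∨ b) ∧ (b ∨ a)) ↔ (b ↔ (c ↔ a)))) = max(0.15, 0.77) = 0.77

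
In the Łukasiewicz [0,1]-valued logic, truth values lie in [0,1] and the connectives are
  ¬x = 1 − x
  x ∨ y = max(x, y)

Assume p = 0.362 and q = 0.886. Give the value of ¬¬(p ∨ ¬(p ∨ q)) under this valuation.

p ∨ q = max(0.362, 0.886) = 0.886
¬(p ∨ q) = 1 − 0.886 = 0.114
p ∨ ¬(p ∨ q) = max(0.362, 0.114) = 0.362
¬(p ∨ ¬(p ∨ q)) = 1 − 0.362 = 0.638
¬¬(p ∨ ¬(p ∨ q)) = 1 − 0.638 = 0.362

0.362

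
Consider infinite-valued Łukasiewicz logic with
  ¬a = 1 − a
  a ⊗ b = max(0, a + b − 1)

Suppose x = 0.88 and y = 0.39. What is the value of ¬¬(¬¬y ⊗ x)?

¬y = 1 − 0.39 = 0.61
¬¬y = 1 − 0.61 = 0.39
¬¬y ⊗ x = max(0, 0.39 + 0.88 − 1) = max(0, 0.27) = 0.27
¬(¬¬y ⊗ x) = 1 − 0.27 = 0.73
¬¬(¬¬y ⊗ x) = 1 − 0.73 = 0.27

0.27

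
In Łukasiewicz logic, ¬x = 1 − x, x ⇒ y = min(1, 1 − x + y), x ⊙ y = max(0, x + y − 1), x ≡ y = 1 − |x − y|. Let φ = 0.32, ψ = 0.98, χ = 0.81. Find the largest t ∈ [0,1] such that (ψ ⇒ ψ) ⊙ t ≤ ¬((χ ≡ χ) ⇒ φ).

0.68

ψ ⇒ ψ = min(1, 1 − 0.98 + 0.98) = min(1, 1.00) = 1.00
So the left factor is ψ ⇒ ψ = 1.00.
χ ≡ χ = 1 − |0.81 − 0.81| = 1 − 0.00 = 1.00
(χ ≡ χ) ⇒ φ = min(1, 1 − 1.00 + 0.32) = min(1, 0.32) = 0.32
¬((χ ≡ χ) ⇒ φ) = 1 − 0.32 = 0.68
So the right-hand bound is ¬((χ ≡ χ) ⇒ φ) = 0.68.
The residuum of the Łukasiewicz t-norm gives the supremum: min(1, 1 − 1.00 + 0.68).
1 − 1.00 + 0.68 = 0.68, so t = min(1, 0.68) = 0.68.
Check: 1.00 ⊙ 0.68 = max(0, 0.68) = 0.68 ≤ 0.68.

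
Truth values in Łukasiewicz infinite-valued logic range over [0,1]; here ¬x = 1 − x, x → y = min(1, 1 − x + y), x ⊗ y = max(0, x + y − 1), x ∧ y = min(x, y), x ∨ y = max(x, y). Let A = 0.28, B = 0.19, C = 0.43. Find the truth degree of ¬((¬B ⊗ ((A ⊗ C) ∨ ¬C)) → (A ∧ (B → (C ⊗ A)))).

0.10

¬B = 1 − 0.19 = 0.81
A ⊗ C = max(0, 0.28 + 0.43 − 1) = max(0, -0.29) = 0.00
¬C = 1 − 0.43 = 0.57
(A ⊗ C) ∨ ¬C = max(0.00, 0.57) = 0.57
¬B ⊗ ((A ⊗ C) ∨ ¬C) = max(0, 0.81 + 0.57 − 1) = max(0, 0.38) = 0.38
C ⊗ A = max(0, 0.43 + 0.28 − 1) = max(0, -0.29) = 0.00
B → (C ⊗ A) = min(1, 1 − 0.19 + 0.00) = min(1, 0.81) = 0.81
A ∧ (B → (C ⊗ A)) = min(0.28, 0.81) = 0.28
(¬B ⊗ ((A ⊗ C) ∨ ¬C)) → (A ∧ (B → (C ⊗ A))) = min(1, 1 − 0.38 + 0.28) = min(1, 0.90) = 0.90
¬((¬B ⊗ ((A ⊗ C) ∨ ¬C)) → (A ∧ (B → (C ⊗ A)))) = 1 − 0.90 = 0.10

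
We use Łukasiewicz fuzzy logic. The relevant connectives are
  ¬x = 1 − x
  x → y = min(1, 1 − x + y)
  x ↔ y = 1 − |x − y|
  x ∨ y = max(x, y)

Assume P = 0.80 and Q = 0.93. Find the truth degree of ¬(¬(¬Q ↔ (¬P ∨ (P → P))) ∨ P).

¬Q = 1 − 0.93 = 0.07
¬P = 1 − 0.80 = 0.20
P → P = min(1, 1 − 0.80 + 0.80) = min(1, 1.00) = 1.00
¬P ∨ (P → P) = max(0.20, 1.00) = 1.00
¬Q ↔ (¬P ∨ (P → P)) = 1 − |0.07 − 1.00| = 1 − 0.93 = 0.07
¬(¬Q ↔ (¬P ∨ (P → P))) = 1 − 0.07 = 0.93
¬(¬Q ↔ (¬P ∨ (P → P))) ∨ P = max(0.93, 0.80) = 0.93
¬(¬(¬Q ↔ (¬P ∨ (P → P))) ∨ P) = 1 − 0.93 = 0.07

0.07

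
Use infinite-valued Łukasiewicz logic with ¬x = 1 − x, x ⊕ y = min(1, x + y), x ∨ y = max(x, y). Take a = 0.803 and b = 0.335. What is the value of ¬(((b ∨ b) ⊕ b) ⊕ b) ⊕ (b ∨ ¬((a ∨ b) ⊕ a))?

b ∨ b = max(0.335, 0.335) = 0.335
(b ∨ b) ⊕ b = min(1, 0.335 + 0.335) = min(1, 0.670) = 0.670
((b ∨ b) ⊕ b) ⊕ b = min(1, 0.670 + 0.335) = min(1, 1.005) = 1.000
¬(((b ∨ b) ⊕ b) ⊕ b) = 1 − 1.000 = 0.000
a ∨ b = max(0.803, 0.335) = 0.803
(a ∨ b) ⊕ a = min(1, 0.803 + 0.803) = min(1, 1.606) = 1.000
¬((a ∨ b) ⊕ a) = 1 − 1.000 = 0.000
b ∨ ¬((a ∨ b) ⊕ a) = max(0.335, 0.000) = 0.335
¬(((b ∨ b) ⊕ b) ⊕ b) ⊕ (b ∨ ¬((a ∨ b) ⊕ a)) = min(1, 0.000 + 0.335) = min(1, 0.335) = 0.335

0.335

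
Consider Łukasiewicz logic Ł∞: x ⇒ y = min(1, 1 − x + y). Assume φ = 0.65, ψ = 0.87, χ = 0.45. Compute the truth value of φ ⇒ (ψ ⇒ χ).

ψ ⇒ χ = min(1, 1 − 0.87 + 0.45) = min(1, 0.58) = 0.58
φ ⇒ (ψ ⇒ χ) = min(1, 1 − 0.65 + 0.58) = min(1, 0.93) = 0.93

0.93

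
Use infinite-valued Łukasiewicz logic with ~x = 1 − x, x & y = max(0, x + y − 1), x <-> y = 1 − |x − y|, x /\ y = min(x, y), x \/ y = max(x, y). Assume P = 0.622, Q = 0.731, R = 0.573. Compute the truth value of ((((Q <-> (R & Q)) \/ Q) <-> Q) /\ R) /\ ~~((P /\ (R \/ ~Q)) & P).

R & Q = max(0, 0.573 + 0.731 − 1) = max(0, 0.304) = 0.304
Q <-> (R & Q) = 1 − |0.731 − 0.304| = 1 − 0.427 = 0.573
(Q <-> (R & Q)) \/ Q = max(0.573, 0.731) = 0.731
((Q <-> (R & Q)) \/ Q) <-> Q = 1 − |0.731 − 0.731| = 1 − 0.000 = 1.000
(((Q <-> (R & Q)) \/ Q) <-> Q) /\ R = min(1.000, 0.573) = 0.573
~Q = 1 − 0.731 = 0.269
R \/ ~Q = max(0.573, 0.269) = 0.573
P /\ (R \/ ~Q) = min(0.622, 0.573) = 0.573
(P /\ (R \/ ~Q)) & P = max(0, 0.573 + 0.622 − 1) = max(0, 0.195) = 0.195
~((P /\ (R \/ ~Q)) & P) = 1 − 0.195 = 0.805
~~((P /\ (R \/ ~Q)) & P) = 1 − 0.805 = 0.195
((((Q <-> (R & Q)) \/ Q) <-> Q) /\ R) /\ ~~((P /\ (R \/ ~Q)) & P) = min(0.573, 0.195) = 0.195

0.195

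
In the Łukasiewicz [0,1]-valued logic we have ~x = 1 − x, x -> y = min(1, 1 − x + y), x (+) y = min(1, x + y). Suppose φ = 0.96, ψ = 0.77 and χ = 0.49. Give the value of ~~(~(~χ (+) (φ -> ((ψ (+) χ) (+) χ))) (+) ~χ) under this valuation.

~χ = 1 − 0.49 = 0.51
ψ (+) χ = min(1, 0.77 + 0.49) = min(1, 1.26) = 1.00
(ψ (+) χ) (+) χ = min(1, 1.00 + 0.49) = min(1, 1.49) = 1.00
φ -> ((ψ (+) χ) (+) χ) = min(1, 1 − 0.96 + 1.00) = min(1, 1.04) = 1.00
~χ (+) (φ -> ((ψ (+) χ) (+) χ)) = min(1, 0.51 + 1.00) = min(1, 1.51) = 1.00
~(~χ (+) (φ -> ((ψ (+) χ) (+) χ))) = 1 − 1.00 = 0.00
~(~χ (+) (φ -> ((ψ (+) χ) (+) χ))) (+) ~χ = min(1, 0.00 + 0.51) = min(1, 0.51) = 0.51
~(~(~χ (+) (φ -> ((ψ (+) χ) (+) χ))) (+) ~χ) = 1 − 0.51 = 0.49
~~(~(~χ (+) (φ -> ((ψ (+) χ) (+) χ))) (+) ~χ) = 1 − 0.49 = 0.51

0.51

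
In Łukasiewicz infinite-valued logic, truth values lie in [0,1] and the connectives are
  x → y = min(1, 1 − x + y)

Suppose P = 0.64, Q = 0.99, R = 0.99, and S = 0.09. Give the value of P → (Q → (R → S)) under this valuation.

R → S = min(1, 1 − 0.99 + 0.09) = min(1, 0.10) = 0.10
Q → (R → S) = min(1, 1 − 0.99 + 0.10) = min(1, 0.11) = 0.11
P → (Q → (R → S)) = min(1, 1 − 0.64 + 0.11) = min(1, 0.47) = 0.47

0.47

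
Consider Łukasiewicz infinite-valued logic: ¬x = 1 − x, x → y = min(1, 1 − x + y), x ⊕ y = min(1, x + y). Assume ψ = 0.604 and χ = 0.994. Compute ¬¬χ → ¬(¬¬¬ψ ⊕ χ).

0.006

¬χ = 1 − 0.994 = 0.006
¬¬χ = 1 − 0.006 = 0.994
¬ψ = 1 − 0.604 = 0.396
¬¬ψ = 1 − 0.396 = 0.604
¬¬¬ψ = 1 − 0.604 = 0.396
¬¬¬ψ ⊕ χ = min(1, 0.396 + 0.994) = min(1, 1.390) = 1.000
¬(¬¬¬ψ ⊕ χ) = 1 − 1.000 = 0.000
¬¬χ → ¬(¬¬¬ψ ⊕ χ) = min(1, 1 − 0.994 + 0.000) = min(1, 0.006) = 0.006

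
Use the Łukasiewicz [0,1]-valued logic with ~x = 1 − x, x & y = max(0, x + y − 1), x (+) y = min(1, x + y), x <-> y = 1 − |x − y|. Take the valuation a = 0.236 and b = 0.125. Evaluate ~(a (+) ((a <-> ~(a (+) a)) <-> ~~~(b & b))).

0.056

a (+) a = min(1, 0.236 + 0.236) = min(1, 0.472) = 0.472
~(a (+) a) = 1 − 0.472 = 0.528
a <-> ~(a (+) a) = 1 − |0.236 − 0.528| = 1 − 0.292 = 0.708
b & b = max(0, 0.125 + 0.125 − 1) = max(0, -0.750) = 0.000
~(b & b) = 1 − 0.000 = 1.000
~~(b & b) = 1 − 1.000 = 0.000
~~~(b & b) = 1 − 0.000 = 1.000
(a <-> ~(a (+) a)) <-> ~~~(b & b) = 1 − |0.708 − 1.000| = 1 − 0.292 = 0.708
a (+) ((a <-> ~(a (+) a)) <-> ~~~(b & b)) = min(1, 0.236 + 0.708) = min(1, 0.944) = 0.944
~(a (+) ((a <-> ~(a (+) a)) <-> ~~~(b & b))) = 1 − 0.944 = 0.056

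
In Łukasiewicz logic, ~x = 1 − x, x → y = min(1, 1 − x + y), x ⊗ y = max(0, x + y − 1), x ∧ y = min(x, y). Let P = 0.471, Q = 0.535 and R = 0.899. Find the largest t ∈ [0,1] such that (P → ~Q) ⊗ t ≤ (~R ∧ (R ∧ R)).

~Q = 1 − 0.535 = 0.465
P → ~Q = min(1, 1 − 0.471 + 0.465) = min(1, 0.994) = 0.994
So the left factor is P → ~Q = 0.994.
~R = 1 − 0.899 = 0.101
R ∧ R = min(0.899, 0.899) = 0.899
~R ∧ (R ∧ R) = min(0.101, 0.899) = 0.101
So the right-hand bound is ~R ∧ (R ∧ R) = 0.101.
The residuum of the Łukasiewicz t-norm gives the supremum: min(1, 1 − 0.994 + 0.101).
1 − 0.994 + 0.101 = 0.107, so t = min(1, 0.107) = 0.107.
Check: 0.994 ⊗ 0.107 = max(0, 0.101) = 0.101 ≤ 0.101.

0.107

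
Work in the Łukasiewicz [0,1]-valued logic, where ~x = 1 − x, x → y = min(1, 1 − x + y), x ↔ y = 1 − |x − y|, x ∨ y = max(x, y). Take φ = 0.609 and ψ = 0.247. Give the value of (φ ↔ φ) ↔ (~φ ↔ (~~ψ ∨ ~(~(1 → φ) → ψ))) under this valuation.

φ ↔ φ = 1 − |0.609 − 0.609| = 1 − 0.000 = 1.000
~φ = 1 − 0.609 = 0.391
~ψ = 1 − 0.247 = 0.753
~~ψ = 1 − 0.753 = 0.247
1 → φ = min(1, 1 − 1.000 + 0.609) = min(1, 0.609) = 0.609
~(1 → φ) = 1 − 0.609 = 0.391
~(1 → φ) → ψ = min(1, 1 − 0.391 + 0.247) = min(1, 0.856) = 0.856
~(~(1 → φ) → ψ) = 1 − 0.856 = 0.144
~~ψ ∨ ~(~(1 → φ) → ψ) = max(0.247, 0.144) = 0.247
~φ ↔ (~~ψ ∨ ~(~(1 → φ) → ψ)) = 1 − |0.391 − 0.247| = 1 − 0.144 = 0.856
(φ ↔ φ) ↔ (~φ ↔ (~~ψ ∨ ~(~(1 → φ) → ψ))) = 1 − |1.000 − 0.856| = 1 − 0.144 = 0.856

0.856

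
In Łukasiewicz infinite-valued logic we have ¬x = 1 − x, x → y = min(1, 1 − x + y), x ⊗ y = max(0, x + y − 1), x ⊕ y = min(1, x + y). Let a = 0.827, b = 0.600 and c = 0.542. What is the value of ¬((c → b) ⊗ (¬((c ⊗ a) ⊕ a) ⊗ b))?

c → b = min(1, 1 − 0.542 + 0.600) = min(1, 1.058) = 1.000
c ⊗ a = max(0, 0.542 + 0.827 − 1) = max(0, 0.369) = 0.369
(c ⊗ a) ⊕ a = min(1, 0.369 + 0.827) = min(1, 1.196) = 1.000
¬((c ⊗ a) ⊕ a) = 1 − 1.000 = 0.000
¬((c ⊗ a) ⊕ a) ⊗ b = max(0, 0.000 + 0.600 − 1) = max(0, -0.400) = 0.000
(c → b) ⊗ (¬((c ⊗ a) ⊕ a) ⊗ b) = max(0, 1.000 + 0.000 − 1) = max(0, 0.000) = 0.000
¬((c → b) ⊗ (¬((c ⊗ a) ⊕ a) ⊗ b)) = 1 − 0.000 = 1.000

1.000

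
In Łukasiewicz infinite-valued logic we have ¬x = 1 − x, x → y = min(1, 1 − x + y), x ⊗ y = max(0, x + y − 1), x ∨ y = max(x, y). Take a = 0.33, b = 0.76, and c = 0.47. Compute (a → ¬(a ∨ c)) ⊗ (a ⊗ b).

0.09

a ∨ c = max(0.33, 0.47) = 0.47
¬(a ∨ c) = 1 − 0.47 = 0.53
a → ¬(a ∨ c) = min(1, 1 − 0.33 + 0.53) = min(1, 1.20) = 1.00
a ⊗ b = max(0, 0.33 + 0.76 − 1) = max(0, 0.09) = 0.09
(a → ¬(a ∨ c)) ⊗ (a ⊗ b) = max(0, 1.00 + 0.09 − 1) = max(0, 0.09) = 0.09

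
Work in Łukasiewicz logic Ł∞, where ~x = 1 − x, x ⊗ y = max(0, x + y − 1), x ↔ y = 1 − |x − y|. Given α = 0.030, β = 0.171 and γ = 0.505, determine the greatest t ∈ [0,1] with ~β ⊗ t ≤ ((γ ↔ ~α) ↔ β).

~β = 1 − 0.171 = 0.829
So the left factor is ~β = 0.829.
~α = 1 − 0.030 = 0.970
γ ↔ ~α = 1 − |0.505 − 0.970| = 1 − 0.465 = 0.535
(γ ↔ ~α) ↔ β = 1 − |0.535 − 0.171| = 1 − 0.364 = 0.636
So the right-hand bound is (γ ↔ ~α) ↔ β = 0.636.
The residuum of the Łukasiewicz t-norm gives the supremum: min(1, 1 − 0.829 + 0.636).
1 − 0.829 + 0.636 = 0.807, so t = min(1, 0.807) = 0.807.
Check: 0.829 ⊗ 0.807 = max(0, 0.636) = 0.636 ≤ 0.636.

0.807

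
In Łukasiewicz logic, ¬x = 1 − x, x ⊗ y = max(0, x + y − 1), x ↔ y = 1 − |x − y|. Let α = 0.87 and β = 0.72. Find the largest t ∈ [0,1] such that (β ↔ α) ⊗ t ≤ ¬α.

0.28

β ↔ α = 1 − |0.72 − 0.87| = 1 − 0.15 = 0.85
So the left factor is β ↔ α = 0.85.
¬α = 1 − 0.87 = 0.13
So the right-hand bound is ¬α = 0.13.
The residuum of the Łukasiewicz t-norm gives the supremum: min(1, 1 − 0.85 + 0.13).
1 − 0.85 + 0.13 = 0.28, so t = min(1, 0.28) = 0.28.
Check: 0.85 ⊗ 0.28 = max(0, 0.13) = 0.13 ≤ 0.13.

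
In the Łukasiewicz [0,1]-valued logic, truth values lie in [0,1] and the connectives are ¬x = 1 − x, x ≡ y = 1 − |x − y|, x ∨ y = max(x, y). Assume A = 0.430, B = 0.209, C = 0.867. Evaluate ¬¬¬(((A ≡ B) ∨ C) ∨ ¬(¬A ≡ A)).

A ≡ B = 1 − |0.430 − 0.209| = 1 − 0.221 = 0.779
(A ≡ B) ∨ C = max(0.779, 0.867) = 0.867
¬A = 1 − 0.430 = 0.570
¬A ≡ A = 1 − |0.570 − 0.430| = 1 − 0.140 = 0.860
¬(¬A ≡ A) = 1 − 0.860 = 0.140
((A ≡ B) ∨ C) ∨ ¬(¬A ≡ A) = max(0.867, 0.140) = 0.867
¬(((A ≡ B) ∨ C) ∨ ¬(¬A ≡ A)) = 1 − 0.867 = 0.133
¬¬(((A ≡ B) ∨ C) ∨ ¬(¬A ≡ A)) = 1 − 0.133 = 0.867
¬¬¬(((A ≡ B) ∨ C) ∨ ¬(¬A ≡ A)) = 1 − 0.867 = 0.133

0.133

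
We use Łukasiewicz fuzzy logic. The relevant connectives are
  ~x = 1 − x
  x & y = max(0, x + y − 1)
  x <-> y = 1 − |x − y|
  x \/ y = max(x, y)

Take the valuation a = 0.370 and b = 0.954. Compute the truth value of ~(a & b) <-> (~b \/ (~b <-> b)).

0.416

a & b = max(0, 0.370 + 0.954 − 1) = max(0, 0.324) = 0.324
~(a & b) = 1 − 0.324 = 0.676
~b = 1 − 0.954 = 0.046
~b <-> b = 1 − |0.046 − 0.954| = 1 − 0.908 = 0.092
~b \/ (~b <-> b) = max(0.046, 0.092) = 0.092
~(a & b) <-> (~b \/ (~b <-> b)) = 1 − |0.676 − 0.092| = 1 − 0.584 = 0.416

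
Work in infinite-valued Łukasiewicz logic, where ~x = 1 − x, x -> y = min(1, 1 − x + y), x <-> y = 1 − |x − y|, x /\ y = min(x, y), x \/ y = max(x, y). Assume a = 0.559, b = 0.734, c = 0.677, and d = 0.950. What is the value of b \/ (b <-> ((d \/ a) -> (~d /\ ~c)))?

0.734

d \/ a = max(0.950, 0.559) = 0.950
~d = 1 − 0.950 = 0.050
~c = 1 − 0.677 = 0.323
~d /\ ~c = min(0.050, 0.323) = 0.050
(d \/ a) -> (~d /\ ~c) = min(1, 1 − 0.950 + 0.050) = min(1, 0.100) = 0.100
b <-> ((d \/ a) -> (~d /\ ~c)) = 1 − |0.734 − 0.100| = 1 − 0.634 = 0.366
b \/ (b <-> ((d \/ a) -> (~d /\ ~c))) = max(0.734, 0.366) = 0.734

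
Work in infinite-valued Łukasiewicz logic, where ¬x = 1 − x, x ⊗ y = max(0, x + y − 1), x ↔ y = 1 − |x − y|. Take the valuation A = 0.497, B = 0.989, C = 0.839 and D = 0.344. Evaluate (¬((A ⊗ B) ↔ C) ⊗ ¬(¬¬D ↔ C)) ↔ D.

A ⊗ B = max(0, 0.497 + 0.989 − 1) = max(0, 0.486) = 0.486
(A ⊗ B) ↔ C = 1 − |0.486 − 0.839| = 1 − 0.353 = 0.647
¬((A ⊗ B) ↔ C) = 1 − 0.647 = 0.353
¬D = 1 − 0.344 = 0.656
¬¬D = 1 − 0.656 = 0.344
¬¬D ↔ C = 1 − |0.344 − 0.839| = 1 − 0.495 = 0.505
¬(¬¬D ↔ C) = 1 − 0.505 = 0.495
¬((A ⊗ B) ↔ C) ⊗ ¬(¬¬D ↔ C) = max(0, 0.353 + 0.495 − 1) = max(0, -0.152) = 0.000
(¬((A ⊗ B) ↔ C) ⊗ ¬(¬¬D ↔ C)) ↔ D = 1 − |0.000 − 0.344| = 1 − 0.344 = 0.656

0.656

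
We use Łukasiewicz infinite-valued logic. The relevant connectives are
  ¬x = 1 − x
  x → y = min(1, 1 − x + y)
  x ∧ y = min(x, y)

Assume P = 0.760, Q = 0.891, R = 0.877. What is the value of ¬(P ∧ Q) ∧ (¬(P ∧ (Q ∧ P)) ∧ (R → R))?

0.240

P ∧ Q = min(0.760, 0.891) = 0.760
¬(P ∧ Q) = 1 − 0.760 = 0.240
Q ∧ P = min(0.891, 0.760) = 0.760
P ∧ (Q ∧ P) = min(0.760, 0.760) = 0.760
¬(P ∧ (Q ∧ P)) = 1 − 0.760 = 0.240
R → R = min(1, 1 − 0.877 + 0.877) = min(1, 1.000) = 1.000
¬(P ∧ (Q ∧ P)) ∧ (R → R) = min(0.240, 1.000) = 0.240
¬(P ∧ Q) ∧ (¬(P ∧ (Q ∧ P)) ∧ (R → R)) = min(0.240, 0.240) = 0.240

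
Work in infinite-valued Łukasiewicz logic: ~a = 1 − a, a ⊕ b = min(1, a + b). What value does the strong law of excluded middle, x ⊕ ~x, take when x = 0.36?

1.00

~x = 1 − 0.36 = 0.64
x ⊕ ~x = min(1, 0.36 + 0.64) = min(1, 1.00) = 1.00
(As expected: always 1 in Ł∞ since a ⊕ (1−a) = 1.)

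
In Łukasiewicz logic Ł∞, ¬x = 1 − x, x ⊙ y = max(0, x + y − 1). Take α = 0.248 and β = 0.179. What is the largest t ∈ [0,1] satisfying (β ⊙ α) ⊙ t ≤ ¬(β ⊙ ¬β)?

β ⊙ α = max(0, 0.179 + 0.248 − 1) = max(0, -0.573) = 0.000
So the left factor is β ⊙ α = 0.000.
¬β = 1 − 0.179 = 0.821
β ⊙ ¬β = max(0, 0.179 + 0.821 − 1) = max(0, 0.000) = 0.000
¬(β ⊙ ¬β) = 1 − 0.000 = 1.000
So the right-hand bound is ¬(β ⊙ ¬β) = 1.000.
The residuum of the Łukasiewicz t-norm gives the supremum: min(1, 1 − 0.000 + 1.000).
1 − 0.000 + 1.000 = 2.000, so t = min(1, 2.000) = 1.000.
Check: 0.000 ⊙ 1.000 = max(0, 0.000) = 0.000 ≤ 1.000.

1.000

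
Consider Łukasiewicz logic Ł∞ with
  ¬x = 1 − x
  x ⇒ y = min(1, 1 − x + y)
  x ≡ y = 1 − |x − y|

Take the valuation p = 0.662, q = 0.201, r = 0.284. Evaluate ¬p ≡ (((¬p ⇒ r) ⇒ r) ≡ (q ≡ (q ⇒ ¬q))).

¬p = 1 − 0.662 = 0.338
¬p ⇒ r = min(1, 1 − 0.338 + 0.284) = min(1, 0.946) = 0.946
(¬p ⇒ r) ⇒ r = min(1, 1 − 0.946 + 0.284) = min(1, 0.338) = 0.338
¬q = 1 − 0.201 = 0.799
q ⇒ ¬q = min(1, 1 − 0.201 + 0.799) = min(1, 1.598) = 1.000
q ≡ (q ⇒ ¬q) = 1 − |0.201 − 1.000| = 1 − 0.799 = 0.201
((¬p ⇒ r) ⇒ r) ≡ (q ≡ (q ⇒ ¬q)) = 1 − |0.338 − 0.201| = 1 − 0.137 = 0.863
¬p ≡ (((¬p ⇒ r) ⇒ r) ≡ (q ≡ (q ⇒ ¬q))) = 1 − |0.338 − 0.863| = 1 − 0.525 = 0.475

0.475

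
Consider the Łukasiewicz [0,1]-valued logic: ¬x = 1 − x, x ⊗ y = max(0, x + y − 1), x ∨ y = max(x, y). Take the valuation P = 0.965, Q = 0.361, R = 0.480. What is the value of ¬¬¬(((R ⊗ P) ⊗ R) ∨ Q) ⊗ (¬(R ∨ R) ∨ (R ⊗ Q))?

0.159

R ⊗ P = max(0, 0.480 + 0.965 − 1) = max(0, 0.445) = 0.445
(R ⊗ P) ⊗ R = max(0, 0.445 + 0.480 − 1) = max(0, -0.075) = 0.000
((R ⊗ P) ⊗ R) ∨ Q = max(0.000, 0.361) = 0.361
¬(((R ⊗ P) ⊗ R) ∨ Q) = 1 − 0.361 = 0.639
¬¬(((R ⊗ P) ⊗ R) ∨ Q) = 1 − 0.639 = 0.361
¬¬¬(((R ⊗ P) ⊗ R) ∨ Q) = 1 − 0.361 = 0.639
R ∨ R = max(0.480, 0.480) = 0.480
¬(R ∨ R) = 1 − 0.480 = 0.520
R ⊗ Q = max(0, 0.480 + 0.361 − 1) = max(0, -0.159) = 0.000
¬(R ∨ R) ∨ (R ⊗ Q) = max(0.520, 0.000) = 0.520
¬¬¬(((R ⊗ P) ⊗ R) ∨ Q) ⊗ (¬(R ∨ R) ∨ (R ⊗ Q)) = max(0, 0.639 + 0.520 − 1) = max(0, 0.159) = 0.159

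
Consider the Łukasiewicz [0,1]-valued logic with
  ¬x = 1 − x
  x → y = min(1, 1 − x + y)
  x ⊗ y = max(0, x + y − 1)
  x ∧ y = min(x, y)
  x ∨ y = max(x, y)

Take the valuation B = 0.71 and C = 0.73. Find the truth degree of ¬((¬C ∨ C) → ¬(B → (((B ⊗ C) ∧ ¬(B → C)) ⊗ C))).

0.02

¬C = 1 − 0.73 = 0.27
¬C ∨ C = max(0.27, 0.73) = 0.73
B ⊗ C = max(0, 0.71 + 0.73 − 1) = max(0, 0.44) = 0.44
B → C = min(1, 1 − 0.71 + 0.73) = min(1, 1.02) = 1.00
¬(B → C) = 1 − 1.00 = 0.00
(B ⊗ C) ∧ ¬(B → C) = min(0.44, 0.00) = 0.00
((B ⊗ C) ∧ ¬(B → C)) ⊗ C = max(0, 0.00 + 0.73 − 1) = max(0, -0.27) = 0.00
B → (((B ⊗ C) ∧ ¬(B → C)) ⊗ C) = min(1, 1 − 0.71 + 0.00) = min(1, 0.29) = 0.29
¬(B → (((B ⊗ C) ∧ ¬(B → C)) ⊗ C)) = 1 − 0.29 = 0.71
(¬C ∨ C) → ¬(B → (((B ⊗ C) ∧ ¬(B → C)) ⊗ C)) = min(1, 1 − 0.73 + 0.71) = min(1, 0.98) = 0.98
¬((¬C ∨ C) → ¬(B → (((B ⊗ C) ∧ ¬(B → C)) ⊗ C))) = 1 − 0.98 = 0.02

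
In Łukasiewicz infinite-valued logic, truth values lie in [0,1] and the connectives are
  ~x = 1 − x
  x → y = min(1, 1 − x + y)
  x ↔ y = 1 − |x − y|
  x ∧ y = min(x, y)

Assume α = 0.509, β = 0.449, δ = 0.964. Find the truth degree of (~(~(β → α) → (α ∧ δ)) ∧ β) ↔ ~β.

0.449

β → α = min(1, 1 − 0.449 + 0.509) = min(1, 1.060) = 1.000
~(β → α) = 1 − 1.000 = 0.000
α ∧ δ = min(0.509, 0.964) = 0.509
~(β → α) → (α ∧ δ) = min(1, 1 − 0.000 + 0.509) = min(1, 1.509) = 1.000
~(~(β → α) → (α ∧ δ)) = 1 − 1.000 = 0.000
~(~(β → α) → (α ∧ δ)) ∧ β = min(0.000, 0.449) = 0.000
~β = 1 − 0.449 = 0.551
(~(~(β → α) → (α ∧ δ)) ∧ β) ↔ ~β = 1 − |0.000 − 0.551| = 1 − 0.551 = 0.449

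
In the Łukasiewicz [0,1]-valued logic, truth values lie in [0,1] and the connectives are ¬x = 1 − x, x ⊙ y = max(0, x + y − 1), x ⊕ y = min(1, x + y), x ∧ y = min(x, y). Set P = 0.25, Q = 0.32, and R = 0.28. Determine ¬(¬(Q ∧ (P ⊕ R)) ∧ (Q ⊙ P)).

P ⊕ R = min(1, 0.25 + 0.28) = min(1, 0.53) = 0.53
Q ∧ (P ⊕ R) = min(0.32, 0.53) = 0.32
¬(Q ∧ (P ⊕ R)) = 1 − 0.32 = 0.68
Q ⊙ P = max(0, 0.32 + 0.25 − 1) = max(0, -0.43) = 0.00
¬(Q ∧ (P ⊕ R)) ∧ (Q ⊙ P) = min(0.68, 0.00) = 0.00
¬(¬(Q ∧ (P ⊕ R)) ∧ (Q ⊙ P)) = 1 − 0.00 = 1.00

1.00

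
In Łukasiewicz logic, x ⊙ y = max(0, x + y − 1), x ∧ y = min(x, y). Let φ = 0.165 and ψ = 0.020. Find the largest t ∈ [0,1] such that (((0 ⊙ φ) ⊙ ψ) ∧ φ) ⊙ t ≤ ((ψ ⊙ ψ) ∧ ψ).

1.000

0 ⊙ φ = max(0, 0.000 + 0.165 − 1) = max(0, -0.835) = 0.000
(0 ⊙ φ) ⊙ ψ = max(0, 0.000 + 0.020 − 1) = max(0, -0.980) = 0.000
((0 ⊙ φ) ⊙ ψ) ∧ φ = min(0.000, 0.165) = 0.000
So the left factor is ((0 ⊙ φ) ⊙ ψ) ∧ φ = 0.000.
ψ ⊙ ψ = max(0, 0.020 + 0.020 − 1) = max(0, -0.960) = 0.000
(ψ ⊙ ψ) ∧ ψ = min(0.000, 0.020) = 0.000
So the right-hand bound is (ψ ⊙ ψ) ∧ ψ = 0.000.
The residuum of the Łukasiewicz t-norm gives the supremum: min(1, 1 − 0.000 + 0.000).
1 − 0.000 + 0.000 = 1.000, so t = min(1, 1.000) = 1.000.
Check: 0.000 ⊙ 1.000 = max(0, 0.000) = 0.000 ≤ 0.000.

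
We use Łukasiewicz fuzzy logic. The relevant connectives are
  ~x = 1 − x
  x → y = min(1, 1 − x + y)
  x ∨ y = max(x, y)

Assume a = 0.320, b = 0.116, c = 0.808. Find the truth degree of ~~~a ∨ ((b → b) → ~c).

0.680

~a = 1 − 0.320 = 0.680
~~a = 1 − 0.680 = 0.320
~~~a = 1 − 0.320 = 0.680
b → b = min(1, 1 − 0.116 + 0.116) = min(1, 1.000) = 1.000
~c = 1 − 0.808 = 0.192
(b → b) → ~c = min(1, 1 − 1.000 + 0.192) = min(1, 0.192) = 0.192
~~~a ∨ ((b → b) → ~c) = max(0.680, 0.192) = 0.680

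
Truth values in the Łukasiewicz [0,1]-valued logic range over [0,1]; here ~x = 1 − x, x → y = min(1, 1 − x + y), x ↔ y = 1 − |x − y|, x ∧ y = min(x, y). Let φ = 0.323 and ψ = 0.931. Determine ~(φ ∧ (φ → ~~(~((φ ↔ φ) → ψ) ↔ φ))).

φ ↔ φ = 1 − |0.323 − 0.323| = 1 − 0.000 = 1.000
(φ ↔ φ) → ψ = min(1, 1 − 1.000 + 0.931) = min(1, 0.931) = 0.931
~((φ ↔ φ) → ψ) = 1 − 0.931 = 0.069
~((φ ↔ φ) → ψ) ↔ φ = 1 − |0.069 − 0.323| = 1 − 0.254 = 0.746
~(~((φ ↔ φ) → ψ) ↔ φ) = 1 − 0.746 = 0.254
~~(~((φ ↔ φ) → ψ) ↔ φ) = 1 − 0.254 = 0.746
φ → ~~(~((φ ↔ φ) → ψ) ↔ φ) = min(1, 1 − 0.323 + 0.746) = min(1, 1.423) = 1.000
φ ∧ (φ → ~~(~((φ ↔ φ) → ψ) ↔ φ)) = min(0.323, 1.000) = 0.323
~(φ ∧ (φ → ~~(~((φ ↔ φ) → ψ) ↔ φ))) = 1 − 0.323 = 0.677

0.677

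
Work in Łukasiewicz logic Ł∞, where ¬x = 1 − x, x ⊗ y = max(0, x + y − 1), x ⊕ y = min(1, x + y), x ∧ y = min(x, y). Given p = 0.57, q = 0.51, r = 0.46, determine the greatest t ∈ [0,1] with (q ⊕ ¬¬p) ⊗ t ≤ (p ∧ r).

¬p = 1 − 0.57 = 0.43
¬¬p = 1 − 0.43 = 0.57
q ⊕ ¬¬p = min(1, 0.51 + 0.57) = min(1, 1.08) = 1.00
So the left factor is q ⊕ ¬¬p = 1.00.
p ∧ r = min(0.57, 0.46) = 0.46
So the right-hand bound is p ∧ r = 0.46.
The residuum of the Łukasiewicz t-norm gives the supremum: min(1, 1 − 1.00 + 0.46).
1 − 1.00 + 0.46 = 0.46, so t = min(1, 0.46) = 0.46.
Check: 1.00 ⊗ 0.46 = max(0, 0.46) = 0.46 ≤ 0.46.

0.46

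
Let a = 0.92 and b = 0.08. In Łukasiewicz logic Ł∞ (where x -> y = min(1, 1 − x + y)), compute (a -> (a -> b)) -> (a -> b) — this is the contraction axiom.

a -> b = min(1, 1 − 0.92 + 0.08) = min(1, 0.16) = 0.16
a -> (a -> b) = min(1, 1 − 0.92 + 0.16) = min(1, 0.24) = 0.24
(a -> (a -> b)) -> (a -> b) = min(1, 1 − 0.24 + 0.16) = min(1, 0.92) = 0.92
(The value 0.92 < 1 shows this instance is not satisfied; fails in Ł∞ (the t-norm is not idempotent).)

0.92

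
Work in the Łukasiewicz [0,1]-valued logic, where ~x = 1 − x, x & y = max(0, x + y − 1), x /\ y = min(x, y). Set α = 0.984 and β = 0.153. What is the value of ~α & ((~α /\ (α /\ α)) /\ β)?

0.000

~α = 1 − 0.984 = 0.016
α /\ α = min(0.984, 0.984) = 0.984
~α /\ (α /\ α) = min(0.016, 0.984) = 0.016
(~α /\ (α /\ α)) /\ β = min(0.016, 0.153) = 0.016
~α & ((~α /\ (α /\ α)) /\ β) = max(0, 0.016 + 0.016 − 1) = max(0, -0.968) = 0.000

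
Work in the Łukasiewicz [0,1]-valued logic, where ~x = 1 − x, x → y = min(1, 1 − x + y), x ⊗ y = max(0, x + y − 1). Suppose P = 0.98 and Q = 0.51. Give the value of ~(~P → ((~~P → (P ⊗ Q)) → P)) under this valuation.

0.00

~P = 1 − 0.98 = 0.02
~~P = 1 − 0.02 = 0.98
P ⊗ Q = max(0, 0.98 + 0.51 − 1) = max(0, 0.49) = 0.49
~~P → (P ⊗ Q) = min(1, 1 − 0.98 + 0.49) = min(1, 0.51) = 0.51
(~~P → (P ⊗ Q)) → P = min(1, 1 − 0.51 + 0.98) = min(1, 1.47) = 1.00
~P → ((~~P → (P ⊗ Q)) → P) = min(1, 1 − 0.02 + 1.00) = min(1, 1.98) = 1.00
~(~P → ((~~P → (P ⊗ Q)) → P)) = 1 − 1.00 = 0.00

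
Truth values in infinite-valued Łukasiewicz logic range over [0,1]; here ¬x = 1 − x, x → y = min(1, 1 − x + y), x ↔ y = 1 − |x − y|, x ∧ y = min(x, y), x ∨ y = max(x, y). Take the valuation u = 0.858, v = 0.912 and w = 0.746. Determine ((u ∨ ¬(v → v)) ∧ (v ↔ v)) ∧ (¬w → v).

0.858

v → v = min(1, 1 − 0.912 + 0.912) = min(1, 1.000) = 1.000
¬(v → v) = 1 − 1.000 = 0.000
u ∨ ¬(v → v) = max(0.858, 0.000) = 0.858
v ↔ v = 1 − |0.912 − 0.912| = 1 − 0.000 = 1.000
(u ∨ ¬(v → v)) ∧ (v ↔ v) = min(0.858, 1.000) = 0.858
¬w = 1 − 0.746 = 0.254
¬w → v = min(1, 1 − 0.254 + 0.912) = min(1, 1.658) = 1.000
((u ∨ ¬(v → v)) ∧ (v ↔ v)) ∧ (¬w → v) = min(0.858, 1.000) = 0.858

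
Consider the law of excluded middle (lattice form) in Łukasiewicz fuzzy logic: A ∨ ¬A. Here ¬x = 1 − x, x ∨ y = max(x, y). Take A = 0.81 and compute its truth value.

0.81

¬A = 1 − 0.81 = 0.19
A ∨ ¬A = max(0.81, 0.19) = 0.81
(The value 0.81 < 1 shows this instance is not satisfied; not a Ł∞-tautology — its value is max(a, 1−a).)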